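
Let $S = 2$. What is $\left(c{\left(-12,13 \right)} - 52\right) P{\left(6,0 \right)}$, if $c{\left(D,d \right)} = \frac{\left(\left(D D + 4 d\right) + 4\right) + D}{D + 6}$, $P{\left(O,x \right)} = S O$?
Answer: $-1000$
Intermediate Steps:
$P{\left(O,x \right)} = 2 O$
$c{\left(D,d \right)} = \frac{4 + D + D^{2} + 4 d}{6 + D}$ ($c{\left(D,d \right)} = \frac{\left(\left(D^{2} + 4 d\right) + 4\right) + D}{6 + D} = \frac{\left(4 + D^{2} + 4 d\right) + D}{6 + D} = \frac{4 + D + D^{2} + 4 d}{6 + D}$)
$\left(c{\left(-12,13 \right)} - 52\right) P{\left(6,0 \right)} = \left(\frac{4 - 12 + \left(-12\right)^{2} + 4 \cdot 13}{6 - 12} - 52\right) 2 \cdot 6 = \left(\frac{4 - 12 + 144 + 52}{-6} - 52\right) 12 = \left(\left(- \frac{1}{6}\right) 188 - 52\right) 12 = \left(- \frac{94}{3} - 52\right) 12 = \left(- \frac{250}{3}\right) 12 = -1000$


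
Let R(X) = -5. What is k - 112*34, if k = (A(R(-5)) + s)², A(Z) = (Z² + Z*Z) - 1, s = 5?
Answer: -892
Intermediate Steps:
A(Z) = -1 + 2*Z² (A(Z) = (Z² + Z²) - 1 = 2*Z² - 1 = -1 + 2*Z²)
k = 2916 (k = ((-1 + 2*(-5)²) + 5)² = ((-1 + 2*25) + 5)² = ((-1 + 50) + 5)² = (49 + 5)² = 54² = 2916)
k - 112*34 = 2916 - 112*34 = 2916 - 3808 = -892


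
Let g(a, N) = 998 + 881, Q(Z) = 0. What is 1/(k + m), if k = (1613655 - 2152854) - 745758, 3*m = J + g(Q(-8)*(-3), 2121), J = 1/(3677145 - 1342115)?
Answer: -7005090/8996851909759 ≈ -7.7862e-7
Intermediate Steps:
J = 1/2335030 ≈ 4.2826e-7
g(a, N) = 1879
m = 4387521371/7005090 (m = (1/2335030 + 1879)/3 = (⅓)*(4387521371/2335030) = 4387521371/7005090 ≈ 626.33)
k = -1284957 (k = -539199 - 745758 = -1284957)
1/(k + m) = 1/(-1284957 + 4387521371/7005090) = 1/(-8996851909759/7005090) = -7005090/8996851909759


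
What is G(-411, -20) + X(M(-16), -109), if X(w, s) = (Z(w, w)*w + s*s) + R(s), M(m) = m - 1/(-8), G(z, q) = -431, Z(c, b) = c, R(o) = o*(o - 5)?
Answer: 1544193/64 ≈ 24128.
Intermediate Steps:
R(o) = o*(-5 + o)
M(m) = ⅛ + m (M(m) = m - 1*(-⅛) = m + ⅛ = ⅛ + m)
X(w, s) = s² + w² + s*(-5 + s) (X(w, s) = (w*w + s*s) + s*(-5 + s) = (w² + s²) + s*(-5 + s) = (s² + w²) + s*(-5 + s) = s² + w² + s*(-5 + s))
G(-411, -20) + X(M(-16), -109) = -431 + ((-109)² + (⅛ - 16)² - 109*(-5 - 109)) = -431 + (11881 + (-127/8)² - 109*(-114)) = -431 + (11881 + 16129/64 + 12426) = -431 + 1571777/64 = 1544193/64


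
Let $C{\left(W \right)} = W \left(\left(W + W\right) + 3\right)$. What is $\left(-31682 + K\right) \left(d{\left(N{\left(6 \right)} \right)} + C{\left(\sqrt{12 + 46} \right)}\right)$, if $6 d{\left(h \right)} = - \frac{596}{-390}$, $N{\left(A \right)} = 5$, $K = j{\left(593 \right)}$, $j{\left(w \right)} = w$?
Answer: $- \frac{704777267}{195} - 93267 \sqrt{58} \approx -4.3245 \cdot 10^{6}$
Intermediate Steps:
$K = 593$
$C{\left(W \right)} = W \left(3 + 2 W\right)$ ($C{\left(W \right)} = W \left(2 W + 3\right) = W \left(3 + 2 W\right)$)
$d{\left(h \right)} = \frac{149}{585}$ ($d{\left(h \right)} = \frac{\left(-596\right) \frac{1}{-390}}{6} = \frac{\left(-596\right) \left(- \frac{1}{390}\right)}{6} = \frac{1}{6} \cdot \frac{298}{195} = \frac{149}{585}$)
$\left(-31682 + K\right) \left(d{\left(N{\left(6 \right)} \right)} + C{\left(\sqrt{12 + 46} \right)}\right) = \left(-31682 + 593\right) \left(\frac{149}{585} + \sqrt{12 + 46} \left(3 + 2 \sqrt{12 + 46}\right)\right) = - 31089 \left(\frac{149}{585} + \sqrt{58} \left(3 + 2 \sqrt{58}\right)\right) = - \frac{1544087}{195} - 31089 \sqrt{58} \left(3 + 2 \sqrt{58}\right)$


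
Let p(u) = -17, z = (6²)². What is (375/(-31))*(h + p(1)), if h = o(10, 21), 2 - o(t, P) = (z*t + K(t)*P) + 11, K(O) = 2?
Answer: 4885500/31 ≈ 1.5760e+5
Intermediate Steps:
z = 1296 (z = 36² = 1296)
o(t, P) = -9 - 1296*t - 2*P (o(t, P) = 2 - ((1296*t + 2*P) + 11) = 2 - ((2*P + 1296*t) + 11) = 2 - (11 + 2*P + 1296*t) = 2 + (-11 - 1296*t - 2*P) = -9 - 1296*t - 2*P)
h = -13011 (h = -9 - 1296*10 - 2*21 = -9 - 12960 - 42 = -13011)
(375/(-31))*(h + p(1)) = (375/(-31))*(-13011 - 17) = (375*(-1/31))*(-13028) = -375/31*(-13028) = 4885500/31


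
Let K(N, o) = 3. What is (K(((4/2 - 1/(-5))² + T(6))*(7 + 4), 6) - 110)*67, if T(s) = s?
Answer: -7169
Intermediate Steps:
(K(((4/2 - 1/(-5))² + T(6))*(7 + 4), 6) - 110)*67 = (3 - 110)*67 = -107*67 = -7169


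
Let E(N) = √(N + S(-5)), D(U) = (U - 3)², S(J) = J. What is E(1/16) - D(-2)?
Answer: -25 + I*√79/4 ≈ -25.0 + 2.222*I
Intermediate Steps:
D(U) = (-3 + U)²
E(N) = √(-5 + N) (E(N) = √(N - 5) = √(-5 + N))
E(1/16) - D(-2) = √(-5 + 1/16) - (-3 - 2)² = √(-5 + 1/16) - 1*(-5)² = √(-79/16) - 1*25 = I*√79/4 - 25 = -25 + I*√79/4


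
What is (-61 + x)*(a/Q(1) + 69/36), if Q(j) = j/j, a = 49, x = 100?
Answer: 7943/4 ≈ 1985.8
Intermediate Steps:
Q(j) = 1
(-61 + x)*(a/Q(1) + 69/36) = (-61 + 100)*(49/1 + 69/36) = 39*(49*1 + 69*(1/36)) = 39*(49 + 23/12) = 39*(611/12) = 7943/4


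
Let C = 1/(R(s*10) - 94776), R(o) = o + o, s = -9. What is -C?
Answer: 1/94956 ≈ 1.0531e-5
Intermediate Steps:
R(o) = 2*o
C = -1/94956 (C = 1/(2*(-9*10) - 94776) = 1/(2*(-90) - 94776) = 1/(-180 - 94776) = 1/(-94956) = -1/94956 ≈ -1.0531e-5)
-C = -1*(-1/94956) = 1/94956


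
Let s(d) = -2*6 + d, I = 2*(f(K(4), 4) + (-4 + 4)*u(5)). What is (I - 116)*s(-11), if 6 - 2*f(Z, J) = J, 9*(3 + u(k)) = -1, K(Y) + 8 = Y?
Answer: 2622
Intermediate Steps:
K(Y) = -8 + Y
u(k) = -28/9 (u(k) = -3 + (1/9)*(-1) = -3 - 1/9 = -28/9)
f(Z, J) = 3 - J/2
I = 2 (I = 2*((3 - 1/2*4) + (-4 + 4)*(-28/9)) = 2*((3 - 2) + 0*(-28/9)) = 2*(1 + 0) = 2*1 = 2)
s(d) = -12 + d
(I - 116)*s(-11) = (2 - 116)*(-12 - 11) = -114*(-23) = 2622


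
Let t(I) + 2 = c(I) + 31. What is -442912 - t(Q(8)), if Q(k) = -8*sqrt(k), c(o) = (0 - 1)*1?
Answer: -442940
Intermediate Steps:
c(o) = -1 (c(o) = -1*1 = -1)
t(I) = 28 (t(I) = -2 + (-1 + 31) = -2 + 30 = 28)
-442912 - t(Q(8)) = -442912 - 1*28 = -442912 - 28 = -442940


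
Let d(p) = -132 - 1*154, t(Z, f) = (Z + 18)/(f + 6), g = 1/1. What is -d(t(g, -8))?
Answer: 286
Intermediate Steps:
g = 1
t(Z, f) = (18 + Z)/(6 + f)
d(p) = -286 (d(p) = -132 - 154 = -286)
-d(t(g, -8)) = -1*(-286) = 286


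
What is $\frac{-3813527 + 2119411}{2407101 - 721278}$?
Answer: $- \frac{1694116}{1685823} \approx -1.0049$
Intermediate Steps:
$\frac{-3813527 + 2119411}{2407101 - 721278} = - \frac{1694116}{1685823}$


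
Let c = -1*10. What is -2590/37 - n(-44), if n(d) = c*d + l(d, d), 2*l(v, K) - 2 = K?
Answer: -489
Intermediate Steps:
l(v, K) = 1 + K/2
c = -10
n(d) = 1 - 19*d/2 (n(d) = -10*d + (1 + d/2) = 1 - 19*d/2)
-2590/37 - n(-44) = -2590/37 - (1 - 19/2*(-44)) = -2590*1/37 - (1 + 418) = -70 - 1*419 = -70 - 419 = -489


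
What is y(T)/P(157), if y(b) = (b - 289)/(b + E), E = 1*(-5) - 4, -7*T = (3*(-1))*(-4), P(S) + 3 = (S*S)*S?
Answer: 407/58048350 ≈ 7.0114e-6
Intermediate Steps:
P(S) = -3 + S³ (P(S) = -3 + (S*S)*S = -3 + S²*S = -3 + S³)
T = -12/7 (T = -3*(-1)*(-4)/7 = -(-3)*(-4)/7 = -⅐*12 = -12/7 ≈ -1.7143)
E = -9 (E = -5 - 4 = -9)
y(b) = (-289 + b)/(-9 + b) (y(b) = (b - 289)/(b - 9) = (-289 + b)/(-9 + b))
y(T)/P(157) = ((-289 - 12/7)/(-9 - 12/7))/(-3 + 157³) = (-2035/7/(-75/7))/(-3 + 3869893) = -7/75*(-2035/7)/3869890 = (407/15)*(1/3869890) = 407/58048350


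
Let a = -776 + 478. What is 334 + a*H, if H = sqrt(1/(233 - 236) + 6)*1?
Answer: 334 - 298*sqrt(51)/3 ≈ -375.38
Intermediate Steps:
a = -298
H = sqrt(51)/3 (H = sqrt(1/(-3) + 6)*1 = sqrt(-1/3 + 6)*1 = sqrt(17/3)*1 = (sqrt(51)/3)*1 = sqrt(51)/3 ≈ 2.3805)
334 + a*H = 334 - 298*sqrt(51)/3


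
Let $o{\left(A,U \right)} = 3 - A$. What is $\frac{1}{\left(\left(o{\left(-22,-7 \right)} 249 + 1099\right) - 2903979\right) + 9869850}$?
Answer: $\frac{1}{6973195} \approx 1.4341 \cdot 10^{-7}$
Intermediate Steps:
$\frac{1}{\left(\left(o{\left(-22,-7 \right)} 249 + 1099\right) - 2903979\right) + 9869850} = \frac{1}{\left(\left(\left(3 - -22\right) 249 + 1099\right) - 2903979\right) + 9869850} = \frac{1}{\left(\left(\left(3 + 22\right) 249 + 1099\right) - 2903979\right) + 9869850} = \frac{1}{\left(\left(25 \cdot 249 + 1099\right) - 2903979\right) + 9869850} = \frac{1}{\left(\left(6225 + 1099\right) - 2903979\right) + 9869850} = \frac{1}{\left(7324 - 2903979\right) + 9869850} = \frac{1}{-2896655 + 9869850} = \frac{1}{6973195}$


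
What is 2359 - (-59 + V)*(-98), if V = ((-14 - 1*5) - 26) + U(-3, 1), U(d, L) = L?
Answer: -7735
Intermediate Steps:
V = -44 (V = ((-14 - 1*5) - 26) + 1 = ((-14 - 5) - 26) + 1 = (-19 - 26) + 1 = -45 + 1 = -44)
2359 - (-59 + V)*(-98) = 2359 - (-59 - 44)*(-98) = 2359 - (-103)*(-98) = 2359 - 1*10094 = 2359 - 10094 = -7735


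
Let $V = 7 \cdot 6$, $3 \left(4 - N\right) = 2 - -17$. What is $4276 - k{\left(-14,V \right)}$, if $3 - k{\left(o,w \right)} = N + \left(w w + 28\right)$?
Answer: $\frac{18188}{3} \approx 6062.7$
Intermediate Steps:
$N = - \frac{7}{3}$ ($N = 4 - \frac{2 - -17}{3} = 4 - \frac{2 + 17}{3} = 4 - \frac{19}{3} = - \frac{7}{3} \approx -2.3333$)
$V = 42$
$k{\left(o,w \right)} = - \frac{68}{3} - w^{2}$ ($k{\left(o,w \right)} = 3 - \left(- \frac{7}{3} + \left(w w + 28\right)\right) = 3 - \left(- \frac{7}{3} + \left(w^{2} + 28\right)\right) = 3 - \left(- \frac{7}{3} + \left(28 + w^{2}\right)\right) = 3 - \left(\frac{77}{3} + w^{2}\right) = - \frac{68}{3} - w^{2}$)
$4276 - k{\left(-14,V \right)} = 4276 - \left(- \frac{68}{3} - 42^{2}\right) = 4276 - \left(- \frac{68}{3} - 1764\right) = 4276 - - \frac{5360}{3} = 4276 + \frac{5360}{3} = \frac{18188}{3}$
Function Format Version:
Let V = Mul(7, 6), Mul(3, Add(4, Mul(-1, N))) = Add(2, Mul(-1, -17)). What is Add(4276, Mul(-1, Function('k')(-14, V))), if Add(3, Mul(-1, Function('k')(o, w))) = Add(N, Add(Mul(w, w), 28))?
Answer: Rational(18188, 3) ≈ 6062.7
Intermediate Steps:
N = Rational(-7, 3) (N = Add(4, Mul(Rational(-1, 3), Add(2, Mul(-1, -17)))) = Add(4, Mul(Rational(-1, 3), Add(2, 17))) = Add(4, Mul(Rational(-1, 3), 19)) = Add(4, Rational(-19, 3)) = Rational(-7, 3) ≈ -2.3333)
V = 42
Function('k')(o, w) = Add(Rational(-68, 3), Mul(-1, Pow(w, 2))) (Function('k')(o, w) = Add(3, Mul(-1, Add(Rational(-7, 3), Add(Mul(w, w), 28)))) = Add(3, Mul(-1, Add(Rational(-7, 3), Add(Pow(w, 2), 28)))) = Add(3, Mul(-1, Add(Rational(-7, 3), Add(28, Pow(w, 2))))) = Add(3, Mul(-1, Add(Rational(77, 3), Pow(w, 2)))) = Add(3, Add(Rational(-77, 3), Mul(-1, Pow(w, 2)))) = Add(Rational(-68, 3), Mul(-1, Pow(w, 2))))
Add(4276, Mul(-1, Function('k')(-14, V))) = Add(4276, Mul(-1, Add(Rational(-68, 3), Mul(-1, Pow(42, 2))))) = Add(4276, Mul(-1, Add(Rational(-68, 3), Mul(-1, 1764)))) = Add(4276, Mul(-1, Add(Rational(-68, 3), -1764))) = Add(4276, Mul(-1, Rational(-5360, 3))) = Add(4276, Rational(5360, 3)) = Rational(18188, 3)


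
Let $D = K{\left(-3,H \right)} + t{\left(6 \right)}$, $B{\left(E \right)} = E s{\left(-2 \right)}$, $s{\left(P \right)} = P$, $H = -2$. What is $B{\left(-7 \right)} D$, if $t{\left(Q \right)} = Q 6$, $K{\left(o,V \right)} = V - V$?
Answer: $504$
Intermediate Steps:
$K{\left(o,V \right)} = 0$
$t{\left(Q \right)} = 6 Q$
$B{\left(E \right)} = - 2 E$ ($B{\left(E \right)} = E \left(-2\right) = - 2 E$)
$D = 36$ ($D = 0 + 6 \cdot 6 = 0 + 36 = 36$)
$B{\left(-7 \right)} D = \left(-2\right) \left(-7\right) 36 = 14 \cdot 36 = 504$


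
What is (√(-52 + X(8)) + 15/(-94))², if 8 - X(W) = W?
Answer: (15 - 188*I*√13)²/8836 ≈ -51.975 - 2.3014*I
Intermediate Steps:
X(W) = 8 - W
(√(-52 + X(8)) + 15/(-94))² = (√(-52 + (8 - 1*8)) + 15/(-94))² = (√(-52 + (8 - 8)) + 15*(-1/94))² = (√(-52 + 0) - 15/94)² = (√(-52) - 15/94)² = (2*I*√13 - 15/94)² = (-15/94 + 2*I*√13)²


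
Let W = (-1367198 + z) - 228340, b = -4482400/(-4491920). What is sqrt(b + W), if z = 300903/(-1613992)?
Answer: I*sqrt(3275923468155056890644104182)/45312018404 ≈ 1263.1*I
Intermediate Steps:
b = 56030/56149 (b = -4482400*(-1/4491920) = 56030/56149 ≈ 0.99788)
z = -300903/1613992 (z = 300903*(-1/1613992) = -300903/1613992 ≈ -0.18643)
W = -2575185868599/1613992 (W = (-1367198 - 300903/1613992) - 228340 = -2206646935319/1613992 - 228340 = -2575185868599/1613992 ≈ -1.5955e+6)
sqrt(b + W) = sqrt(56030/56149 - 2575185868599/1613992) = sqrt(-144594020903993491/90624036808) = I*sqrt(3275923468155056890644104182)/45312018404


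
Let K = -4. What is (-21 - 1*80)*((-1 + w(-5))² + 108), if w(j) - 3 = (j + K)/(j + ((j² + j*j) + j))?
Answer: -17961941/1600 ≈ -11226.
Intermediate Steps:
w(j) = 3 + (-4 + j)/(2*j + 2*j²) (w(j) = 3 + (j - 4)/(j + ((j² + j*j) + j)) = 3 + (-4 + j)/(j + ((j² + j²) + j)) = 3 + (-4 + j)/(j + (2*j² + j)) = 3 + (-4 + j)/(j + (j + 2*j²)) = 3 + (-4 + j)/(2*j + 2*j²))
(-21 - 1*80)*((-1 + w(-5))² + 108) = (-21 - 1*80)*((-1 + (½)*(-4 + 6*(-5)² + 7*(-5))/(-5*(1 - 5)))² + 108) = (-21 - 80)*((-1 + (½)*(-⅕)*(-4 + 6*25 - 35)/(-4))² + 108) = -101*((-1 + (½)*(-⅕)*(-¼)*(-4 + 150 - 35))² + 108) = -101*((-1 + (½)*(-⅕)*(-¼)*111)² + 108) = -101*((-1 + 111/40)² + 108) = -101*((71/40)² + 108) = -101*(5041/1600 + 108) = -101*177841/1600 = -17961941/1600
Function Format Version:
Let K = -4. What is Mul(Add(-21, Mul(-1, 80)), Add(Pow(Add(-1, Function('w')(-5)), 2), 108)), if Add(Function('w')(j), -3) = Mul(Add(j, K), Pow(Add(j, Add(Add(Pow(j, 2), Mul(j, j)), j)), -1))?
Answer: Rational(-17961941, 1600) ≈ -11226.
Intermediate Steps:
Function('w')(j) = Add(3, Mul(Pow(Add(Mul(2, j), Mul(2, Pow(j, 2))), -1), Add(-4, j))) (Function('w')(j) = Add(3, Mul(Add(j, -4), Pow(Add(j, Add(Add(Pow(j, 2), Mul(j, j)), j)), -1))) = Add(3, Mul(Add(-4, j), Pow(Add(j, Add(Add(Pow(j, 2), Pow(j, 2)), j)), -1))) = Add(3, Mul(Add(-4, j), Pow(Add(j, Add(Mul(2, Pow(j, 2)), j)), -1))) = Add(3, Mul(Add(-4, j), Pow(Add(j, Add(j, Mul(2, Pow(j, 2)))), -1))) = Add(3, Mul(Add(-4, j), Pow(Add(Mul(2, j), Mul(2, Pow(j, 2))), -1))) = Add(3, Mul(Pow(Add(Mul(2, j), Mul(2, Pow(j, 2))), -1), Add(-4, j))))
Mul(Add(-21, Mul(-1, 80)), Add(Pow(Add(-1, Function('w')(-5)), 2), 108)) = Mul(Add(-21, Mul(-1, 80)), Add(Pow(Add(-1, Mul(Rational(1, 2), Pow(-5, -1), Pow(Add(1, -5), -1), Add(-4, Mul(6, Pow(-5, 2)), Mul(7, -5)))), 2), 108)) = Mul(Add(-21, -80), Add(Pow(Add(-1, Mul(Rational(1, 2), Rational(-1, 5), Pow(-4, -1), Add(-4, Mul(6, 25), -35))), 2), 108)) = Mul(-101, Add(Pow(Add(-1, Mul(Rational(1, 2), Rational(-1, 5), Rational(-1, 4), Add(-4, 150, -35))), 2), 108)) = Mul(-101, Add(Pow(Add(-1, Mul(Rational(1, 2), Rational(-1, 5), Rational(-1, 4), 111)), 2), 108)) = Mul(-101, Add(Pow(Add(-1, Rational(111, 40)), 2), 108)) = Mul(-101, Add(Pow(Rational(71, 40), 2), 108)) = Mul(-101, Add(Rational(5041, 1600), 108)) = Mul(-101, Rational(177841, 1600)) = Rational(-17961941, 1600)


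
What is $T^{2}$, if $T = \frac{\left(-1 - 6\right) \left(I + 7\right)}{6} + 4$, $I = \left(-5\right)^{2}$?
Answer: $\frac{10000}{9} \approx 1111.1$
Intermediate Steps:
$I = 25$
$T = - \frac{100}{3}$ ($T = \frac{\left(-1 - 6\right) \left(25 + 7\right)}{6} + 4 = \left(-7\right) 32 \cdot \frac{1}{6} + 4 = \left(-224\right) \frac{1}{6} + 4 = - \frac{112}{3} + 4 = - \frac{100}{3} \approx -33.333$)
$T^{2} = \left(- \frac{100}{3}\right)^{2} = \frac{10000}{9}$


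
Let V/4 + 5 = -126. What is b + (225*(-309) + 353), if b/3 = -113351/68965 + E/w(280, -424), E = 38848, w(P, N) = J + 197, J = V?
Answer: -522694938917/7517185 ≈ -69533.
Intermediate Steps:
V = -524 (V = -20 + 4*(-126) = -20 - 504 = -524)
J = -524
w(P, N) = -327 (w(P, N) = -524 + 197 = -327)
b = -2716218097/7517185 (b = 3*(-113351/68965 + 38848/(-327)) = 3*(-113351*1/68965 + 38848*(-1/327)) = 3*(-113351/68965 - 38848/327) = 3*(-2716218097/22551555) = -2716218097/7517185 ≈ -361.33)
b + (225*(-309) + 353) = -2716218097/7517185 + (225*(-309) + 353) = -2716218097/7517185 + (-69525 + 353) = -2716218097/7517185 - 69172 = -522694938917/7517185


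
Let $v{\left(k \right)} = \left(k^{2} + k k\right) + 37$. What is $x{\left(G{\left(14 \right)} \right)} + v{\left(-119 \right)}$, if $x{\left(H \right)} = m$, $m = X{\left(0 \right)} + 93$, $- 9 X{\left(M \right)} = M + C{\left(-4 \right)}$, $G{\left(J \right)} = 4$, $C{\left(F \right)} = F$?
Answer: $\frac{256072}{9} \approx 28452.0$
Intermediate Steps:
$X{\left(M \right)} = \frac{4}{9} - \frac{M}{9}$ ($X{\left(M \right)} = - \frac{M - 4}{9} = - \frac{-4 + M}{9} = \frac{4}{9} - \frac{M}{9}$)
$v{\left(k \right)} = 37 + 2 k^{2}$ ($v{\left(k \right)} = \left(k^{2} + k^{2}\right) + 37 = 2 k^{2} + 37 = 37 + 2 k^{2}$)
$m = \frac{841}{9}$ ($m = \left(\frac{4}{9} - 0\right) + 93 = \left(\frac{4}{9} + 0\right) + 93 = \frac{4}{9} + 93 = \frac{841}{9} \approx 93.444$)
$x{\left(H \right)} = \frac{841}{9}$
$x{\left(G{\left(14 \right)} \right)} + v{\left(-119 \right)} = \frac{841}{9} + \left(37 + 2 \left(-119\right)^{2}\right) = \frac{841}{9} + \left(37 + 2 \cdot 14161\right) = \frac{841}{9} + \left(37 + 28322\right) = \frac{841}{9} + 28359 = \frac{256072}{9}$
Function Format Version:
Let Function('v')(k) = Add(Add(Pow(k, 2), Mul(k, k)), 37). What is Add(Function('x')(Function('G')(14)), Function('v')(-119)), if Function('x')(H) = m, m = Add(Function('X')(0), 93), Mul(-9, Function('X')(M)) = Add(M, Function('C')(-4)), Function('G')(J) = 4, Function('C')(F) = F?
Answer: Rational(256072, 9) ≈ 28452.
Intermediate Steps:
Function('X')(M) = Add(Rational(4, 9), Mul(Rational(-1, 9), M)) (Function('X')(M) = Mul(Rational(-1, 9), Add(M, -4)) = Mul(Rational(-1, 9), Add(-4, M)) = Add(Rational(4, 9), Mul(Rational(-1, 9), M)))
Function('v')(k) = Add(37, Mul(2, Pow(k, 2))) (Function('v')(k) = Add(Add(Pow(k, 2), Pow(k, 2)), 37) = Add(Mul(2, Pow(k, 2)), 37) = Add(37, Mul(2, Pow(k, 2))))
m = Rational(841, 9) (m = Add(Add(Rational(4, 9), Mul(Rational(-1, 9), 0)), 93) = Add(Add(Rational(4, 9), 0), 93) = Add(Rational(4, 9), 93) = Rational(841, 9) ≈ 93.444)
Function('x')(H) = Rational(841, 9)
Add(Function('x')(Function('G')(14)), Function('v')(-119)) = Add(Rational(841, 9), Add(37, Mul(2, Pow(-119, 2)))) = Add(Rational(841, 9), Add(37, Mul(2, 14161))) = Add(Rational(841, 9), Add(37, 28322)) = Add(Rational(841, 9), 28359) = Rational(256072, 9)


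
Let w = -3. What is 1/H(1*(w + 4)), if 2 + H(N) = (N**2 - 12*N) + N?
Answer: -1/12 ≈ -0.083333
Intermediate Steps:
H(N) = -2 + N**2 - 11*N (H(N) = -2 + ((N**2 - 12*N) + N) = -2 + (N**2 - 11*N) = -2 + N**2 - 11*N)
1/H(1*(w + 4)) = 1/(-2 + (1*(-3 + 4))**2 - 11*(-3 + 4)) = 1/(-2 + (1*1)**2 - 11) = 1/(-2 + 1**2 - 11*1) = 1/(-2 + 1 - 11) = 1/(-12) = -1/12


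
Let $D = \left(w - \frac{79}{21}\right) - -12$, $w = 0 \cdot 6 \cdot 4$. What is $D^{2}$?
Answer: $\frac{29929}{441} \approx 67.866$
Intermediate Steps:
$w = 0$ ($w = 0 \cdot 4 = 0$)
$D = \frac{173}{21}$ ($D = \left(0 - \frac{79}{21}\right) - -12 = \left(0 - 79 \cdot \frac{1}{21}\right) + 12 = \left(0 - \frac{79}{21}\right) + 12 = - \frac{79}{21} + 12 = \frac{173}{21} \approx 8.2381$)
$D^{2} = \left(\frac{173}{21}\right)^{2} = \frac{29929}{441}$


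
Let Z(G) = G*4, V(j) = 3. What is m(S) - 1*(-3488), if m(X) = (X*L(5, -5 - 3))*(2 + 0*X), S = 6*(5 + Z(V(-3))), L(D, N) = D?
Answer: 4508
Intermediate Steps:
Z(G) = 4*G
S = 102 (S = 6*(5 + 4*3) = 6*(5 + 12) = 6*17 = 102)
m(X) = 10*X (m(X) = (X*5)*(2 + 0*X) = (5*X)*(2 + 0) = (5*X)*2 = 10*X)
m(S) - 1*(-3488) = 10*102 - 1*(-3488) = 1020 + 3488 = 4508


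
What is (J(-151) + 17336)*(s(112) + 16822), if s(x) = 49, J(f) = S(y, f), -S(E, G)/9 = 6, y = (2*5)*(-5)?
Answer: 291564622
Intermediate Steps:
y = -50 (y = 10*(-5) = -50)
S(E, G) = -54 (S(E, G) = -9*6 = -54)
J(f) = -54
(J(-151) + 17336)*(s(112) + 16822) = (-54 + 17336)*(49 + 16822) = 17282*16871 = 291564622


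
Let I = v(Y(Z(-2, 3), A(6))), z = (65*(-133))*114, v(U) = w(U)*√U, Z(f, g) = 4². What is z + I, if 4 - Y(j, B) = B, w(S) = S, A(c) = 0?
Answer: -985522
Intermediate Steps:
Z(f, g) = 16
Y(j, B) = 4 - B
v(U) = U^(3/2) (v(U) = U*√U = U^(3/2))
z = -985530 (z = -8645*114 = -985530)
I = 8 (I = (4 - 1*0)^(3/2) = (4 + 0)^(3/2) = 4^(3/2) = 8)
z + I = -985530 + 8 = -985522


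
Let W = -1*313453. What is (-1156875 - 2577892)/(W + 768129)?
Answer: -3734767/454676 ≈ -8.2141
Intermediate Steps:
W = -313453
(-1156875 - 2577892)/(W + 768129) = (-1156875 - 2577892)/(-313453 + 768129) = -3734767/454676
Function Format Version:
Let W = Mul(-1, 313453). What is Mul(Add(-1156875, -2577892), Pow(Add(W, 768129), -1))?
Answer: Rational(-3734767, 454676) ≈ -8.2141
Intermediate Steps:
W = -313453
Mul(Add(-1156875, -2577892), Pow(Add(W, 768129), -1)) = Mul(Add(-1156875, -2577892), Pow(Add(-313453, 768129), -1)) = Mul(-3734767, Pow(454676, -1)) = Mul(-3734767, Rational(1, 454676)) = Rational(-3734767, 454676)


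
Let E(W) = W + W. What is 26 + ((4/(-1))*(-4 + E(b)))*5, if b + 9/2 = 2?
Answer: 206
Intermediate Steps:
b = -5/2 (b = -9/2 + 2 = -5/2 ≈ -2.5000)
E(W) = 2*W
26 + ((4/(-1))*(-4 + E(b)))*5 = 26 + ((4/(-1))*(-4 + 2*(-5/2)))*5 = 26 + ((4*(-1))*(-4 - 5))*5 = 26 - 4*(-9)*5 = 26 + 36*5 = 26 + 180 = 206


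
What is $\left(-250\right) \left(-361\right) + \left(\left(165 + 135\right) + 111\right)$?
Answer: $90661$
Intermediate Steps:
$\left(-250\right) \left(-361\right) + \left(\left(165 + 135\right) + 111\right) = 90250 + \left(300 + 111\right) = 90250 + 411 = 90661$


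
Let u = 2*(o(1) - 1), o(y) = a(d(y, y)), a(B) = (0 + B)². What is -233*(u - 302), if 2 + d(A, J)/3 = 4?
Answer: 54056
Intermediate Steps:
d(A, J) = 6 (d(A, J) = -6 + 3*4 = -6 + 12 = 6)
a(B) = B²
o(y) = 36 (o(y) = 6² = 36)
u = 70 (u = 2*(36 - 1) = 2*35 = 70)
-233*(u - 302) = -233*(70 - 302) = -233*(-232) = 54056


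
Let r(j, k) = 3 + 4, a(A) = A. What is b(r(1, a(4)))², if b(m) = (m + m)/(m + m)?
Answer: 1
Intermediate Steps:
r(j, k) = 7
b(m) = 1 (b(m) = (2*m)/((2*m)) = (2*m)*(1/(2*m)) = 1)
b(r(1, a(4)))² = 1² = 1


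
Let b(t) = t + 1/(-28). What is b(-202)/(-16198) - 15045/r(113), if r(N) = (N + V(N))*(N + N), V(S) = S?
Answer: -1633658137/5791303336 ≈ -0.28209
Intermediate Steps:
b(t) = -1/28 + t (b(t) = t - 1/28 = -1/28 + t)
r(N) = 4*N² (r(N) = (N + N)*(N + N) = (2*N)*(2*N) = 4*N²)
b(-202)/(-16198) - 15045/r(113) = (-1/28 - 202)/(-16198) - 15045/(4*113²) = -5657/28*(-1/16198) - 15045/(4*12769) = 5657/453544 - 15045/51076 = -1633658137/5791303336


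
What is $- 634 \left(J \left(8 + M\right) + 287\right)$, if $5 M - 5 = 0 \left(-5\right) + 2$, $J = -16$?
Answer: $- \frac{433022}{5} \approx -86604.0$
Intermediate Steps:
$M = \frac{7}{5}$ ($M = 1 + \frac{0 \left(-5\right) + 2}{5} = 1 + \frac{0 + 2}{5} = 1 + \frac{1}{5} \cdot 2 = 1 + \frac{2}{5} = \frac{7}{5} \approx 1.4$)
$- 634 \left(J \left(8 + M\right) + 287\right) = - 634 \left(- 16 \left(8 + \frac{7}{5}\right) + 287\right) = - 634 \left(\left(-16\right) \frac{47}{5} + 287\right) = - 634 \left(- \frac{752}{5} + 287\right) = \left(-634\right) \frac{683}{5} = - \frac{433022}{5}$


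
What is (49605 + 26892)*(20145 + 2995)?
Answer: 1770140580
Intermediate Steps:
(49605 + 26892)*(20145 + 2995) = 76497*23140 = 1770140580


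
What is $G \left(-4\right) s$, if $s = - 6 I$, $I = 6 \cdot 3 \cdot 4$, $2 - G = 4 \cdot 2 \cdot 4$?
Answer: $-51840$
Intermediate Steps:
$G = -30$ ($G = 2 - 4 \cdot 2 \cdot 4 = 2 - 8 \cdot 4 = 2 - 32 = -30$)
$I = 72$ ($I = 18 \cdot 4 = 72$)
$s = -432$ ($s = \left(-6\right) 72 = -432$)
$G \left(-4\right) s = \left(-30\right) \left(-4\right) \left(-432\right) = 120 \left(-432\right) = -51840$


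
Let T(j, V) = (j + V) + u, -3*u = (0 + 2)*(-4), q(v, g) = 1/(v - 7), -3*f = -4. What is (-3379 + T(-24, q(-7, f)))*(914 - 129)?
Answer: -112111345/42 ≈ -2.6693e+6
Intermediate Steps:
f = 4/3 (f = -1/3*(-4) = 4/3 ≈ 1.3333)
q(v, g) = 1/(-7 + v)
u = 8/3 (u = -(0 + 2)*(-4)/3 = -2*(-4)/3 = -1/3*(-8) = 8/3 ≈ 2.6667)
T(j, V) = 8/3 + V + j (T(j, V) = (j + V) + 8/3 = (V + j) + 8/3 = 8/3 + V + j)
(-3379 + T(-24, q(-7, f)))*(914 - 129) = (-3379 + (8/3 + 1/(-7 - 7) - 24))*(914 - 129) = (-3379 + (8/3 + 1/(-14) - 24))*785 = (-3379 + (8/3 - 1/14 - 24))*785 = (-3379 - 899/42)*785 = -142817/42*785 = -112111345/42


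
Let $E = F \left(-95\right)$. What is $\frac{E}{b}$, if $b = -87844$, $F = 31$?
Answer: $\frac{2945}{87844} \approx 0.033525$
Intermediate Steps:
$E = -2945$ ($E = 31 \left(-95\right) = -2945$)
$\frac{E}{b} = - \frac{2945}{-87844} = \left(-2945\right) \left(- \frac{1}{87844}\right) = \frac{2945}{87844}$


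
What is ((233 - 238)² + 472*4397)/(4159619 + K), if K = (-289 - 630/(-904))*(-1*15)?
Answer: 938084868/1882102483 ≈ 0.49842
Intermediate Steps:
K = 1954695/452 (K = (-289 - 630*(-1/904))*(-15) = (-289 + 315/452)*(-15) = -130313/452*(-15) = 1954695/452 ≈ 4324.5)
((233 - 238)² + 472*4397)/(4159619 + K) = ((233 - 238)² + 472*4397)/(4159619 + 1954695/452) = ((-5)² + 2075384)/(1882102483/452) = (25 + 2075384)*(452/1882102483) = 2075409*(452/1882102483) = 938084868/1882102483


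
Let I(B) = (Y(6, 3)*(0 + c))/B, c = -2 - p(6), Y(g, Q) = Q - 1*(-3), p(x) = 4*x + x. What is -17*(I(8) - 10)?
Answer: 578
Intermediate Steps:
p(x) = 5*x
Y(g, Q) = 3 + Q (Y(g, Q) = Q + 3 = 3 + Q)
c = -32 (c = -2 - 5*6 = -2 - 1*30 = -2 - 30 = -32)
I(B) = -192/B (I(B) = ((3 + 3)*(0 - 32))/B = (6*(-32))/B = -192/B)
-17*(I(8) - 10) = -17*(-192/8 - 10) = -17*(-192*⅛ - 10) = -17*(-24 - 10) = -17*(-34) = 578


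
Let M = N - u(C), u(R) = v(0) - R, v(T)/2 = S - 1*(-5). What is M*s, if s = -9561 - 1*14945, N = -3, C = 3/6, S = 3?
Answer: 453361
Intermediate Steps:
v(T) = 16 (v(T) = 2*(3 - 1*(-5)) = 2*(3 + 5) = 2*8 = 16)
C = 1/2 (C = 3*(1/6) = 1/2 ≈ 0.50000)
s = -24506 (s = -9561 - 14945 = -24506)
u(R) = 16 - R
M = -37/2 (M = -3 - (16 - 1*1/2) = -3 - (16 - 1/2) = -3 - 1*31/2 = -3 - 31/2 = -37/2 ≈ -18.500)
M*s = -37/2*(-24506) = 453361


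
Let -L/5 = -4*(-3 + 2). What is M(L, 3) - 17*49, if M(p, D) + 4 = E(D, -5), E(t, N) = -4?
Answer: -841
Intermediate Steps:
L = -20 (L = -(-20)*(-3 + 2) = -(-20)*(-1) = -5*4 = -20)
M(p, D) = -8 (M(p, D) = -4 - 4 = -8)
M(L, 3) - 17*49 = -8 - 17*49 = -8 - 833 = -841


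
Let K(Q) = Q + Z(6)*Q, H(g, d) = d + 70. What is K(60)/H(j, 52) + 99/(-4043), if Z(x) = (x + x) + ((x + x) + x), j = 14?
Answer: 3753951/246623 ≈ 15.221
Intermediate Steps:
H(g, d) = 70 + d
Z(x) = 5*x (Z(x) = 2*x + (2*x + x) = 2*x + 3*x = 5*x)
K(Q) = 31*Q (K(Q) = Q + (5*6)*Q = Q + 30*Q = 31*Q)
K(60)/H(j, 52) + 99/(-4043) = (31*60)/(70 + 52) + 99/(-4043) = 1860/122 + 99*(-1/4043) = 1860*(1/122) - 99/4043 = 930/61 - 99/4043 = 3753951/246623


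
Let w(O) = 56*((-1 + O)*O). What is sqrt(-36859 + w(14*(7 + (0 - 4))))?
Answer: sqrt(59573) ≈ 244.08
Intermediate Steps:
w(O) = 56*O*(-1 + O) (w(O) = 56*(O*(-1 + O)) = 56*O*(-1 + O))
sqrt(-36859 + w(14*(7 + (0 - 4)))) = sqrt(-36859 + 56*(14*(7 + (0 - 4)))*(-1 + 14*(7 + (0 - 4)))) = sqrt(-36859 + 56*(14*(7 - 4))*(-1 + 14*(7 - 4))) = sqrt(-36859 + 56*(14*3)*(-1 + 14*3)) = sqrt(-36859 + 56*42*(-1 + 42)) = sqrt(-36859 + 56*42*41) = sqrt(-36859 + 96432) = sqrt(59573)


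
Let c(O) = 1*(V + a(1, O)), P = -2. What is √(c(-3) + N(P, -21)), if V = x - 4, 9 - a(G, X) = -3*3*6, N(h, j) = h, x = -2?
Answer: √55 ≈ 7.4162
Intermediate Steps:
a(G, X) = 63 (a(G, X) = 9 - (-3*3)*6 = 9 - (-9)*6 = 9 - 1*(-54) = 9 + 54 = 63)
V = -6 (V = -2 - 4 = -6)
c(O) = 57 (c(O) = 1*(-6 + 63) = 1*57 = 57)
√(c(-3) + N(P, -21)) = √(57 - 2) = √55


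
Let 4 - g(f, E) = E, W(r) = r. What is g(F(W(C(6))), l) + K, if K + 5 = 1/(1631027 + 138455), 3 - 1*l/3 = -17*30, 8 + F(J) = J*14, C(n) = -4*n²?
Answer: -2725002279/1769482 ≈ -1540.0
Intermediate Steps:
F(J) = -8 + 14*J (F(J) = -8 + J*14 = -8 + 14*J)
l = 1539 (l = 9 - (-51)*30 = 9 - 3*(-510) = 9 + 1530 = 1539)
g(f, E) = 4 - E
K = -8847409/1769482 (K = -5 + 1/(1631027 + 138455) = -5 + 1/1769482 = -8847409/1769482 ≈ -5.0000)
g(F(W(C(6))), l) + K = (4 - 1*1539) - 8847409/1769482 = (4 - 1539) - 8847409/1769482 = -1535 - 8847409/1769482 = -2725002279/1769482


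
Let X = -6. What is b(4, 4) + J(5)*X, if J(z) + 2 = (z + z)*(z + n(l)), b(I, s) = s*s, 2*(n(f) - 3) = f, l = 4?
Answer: -572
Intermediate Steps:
n(f) = 3 + f/2
b(I, s) = s**2
J(z) = -2 + 2*z*(5 + z) (J(z) = -2 + (z + z)*(z + (3 + (1/2)*4)) = -2 + (2*z)*(z + (3 + 2)) = -2 + (2*z)*(z + 5) = -2 + (2*z)*(5 + z) = -2 + 2*z*(5 + z))
b(4, 4) + J(5)*X = 4**2 + (-2 + 2*5**2 + 10*5)*(-6) = 16 + (-2 + 2*25 + 50)*(-6) = 16 + (-2 + 50 + 50)*(-6) = 16 + 98*(-6) = 16 - 588 = -572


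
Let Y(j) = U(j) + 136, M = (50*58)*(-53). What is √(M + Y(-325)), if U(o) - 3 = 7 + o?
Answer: I*√153879 ≈ 392.27*I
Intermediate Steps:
M = -153700 (M = 2900*(-53) = -153700)
U(o) = 10 + o (U(o) = 3 + (7 + o) = 10 + o)
Y(j) = 146 + j (Y(j) = (10 + j) + 136 = 146 + j)
√(M + Y(-325)) = √(-153700 + (146 - 325)) = √(-153700 - 179) = √(-153879) = I*√153879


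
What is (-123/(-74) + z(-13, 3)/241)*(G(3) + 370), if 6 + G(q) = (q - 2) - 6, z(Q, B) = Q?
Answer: 10296479/17834 ≈ 577.35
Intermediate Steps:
G(q) = -14 + q (G(q) = -6 + ((q - 2) - 6) = -6 + ((-2 + q) - 6) = -6 + (-8 + q) = -14 + q)
(-123/(-74) + z(-13, 3)/241)*(G(3) + 370) = (-123/(-74) - 13/241)*((-14 + 3) + 370) = (-123*(-1/74) - 13*1/241)*(-11 + 370) = (123/74 - 13/241)*359 = (28681/17834)*359 = 10296479/17834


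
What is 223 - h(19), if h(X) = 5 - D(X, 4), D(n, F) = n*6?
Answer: 332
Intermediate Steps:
D(n, F) = 6*n
h(X) = 5 - 6*X
223 - h(19) = 223 - (5 - 6*19) = 223 - (5 - 114) = 223 - 1*(-109) = 223 + 109 = 332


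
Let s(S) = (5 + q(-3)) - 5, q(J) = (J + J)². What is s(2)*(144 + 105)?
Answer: 8964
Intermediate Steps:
q(J) = 4*J² (q(J) = (2*J)² = 4*J²)
s(S) = 36 (s(S) = (5 + 4*(-3)²) - 5 = (5 + 4*9) - 5 = (5 + 36) - 5 = 41 - 5 = 36)
s(2)*(144 + 105) = 36*(144 + 105) = 36*249 = 8964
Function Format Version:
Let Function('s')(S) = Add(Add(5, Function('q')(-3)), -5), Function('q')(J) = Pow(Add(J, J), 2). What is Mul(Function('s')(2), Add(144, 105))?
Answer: 8964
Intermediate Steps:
Function('q')(J) = Mul(4, Pow(J, 2)) (Function('q')(J) = Pow(Mul(2, J), 2) = Mul(4, Pow(J, 2)))
Function('s')(S) = 36 (Function('s')(S) = Add(Add(5, Mul(4, Pow(-3, 2))), -5) = Add(Add(5, Mul(4, 9)), -5) = Add(Add(5, 36), -5) = Add(41, -5) = 36)
Mul(Function('s')(2), Add(144, 105)) = Mul(36, Add(144, 105)) = Mul(36, 249) = 8964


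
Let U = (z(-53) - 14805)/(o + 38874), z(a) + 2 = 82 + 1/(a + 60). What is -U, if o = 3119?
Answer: 103074/293951 ≈ 0.35065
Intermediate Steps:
z(a) = 80 + 1/(60 + a) (z(a) = -2 + (82 + 1/(a + 60)) = -2 + (82 + 1/(60 + a)) = 80 + 1/(60 + a))
U = -103074/293951 (U = ((4801 + 80*(-53))/(60 - 53) - 14805)/(3119 + 38874) = ((4801 - 4240)/7 - 14805)/41993 = ((1/7)*561 - 14805)*(1/41993) = (561/7 - 14805)*(1/41993) = -103074/7*1/41993 = -103074/293951 ≈ -0.35065)
-U = -1*(-103074/293951) = 103074/293951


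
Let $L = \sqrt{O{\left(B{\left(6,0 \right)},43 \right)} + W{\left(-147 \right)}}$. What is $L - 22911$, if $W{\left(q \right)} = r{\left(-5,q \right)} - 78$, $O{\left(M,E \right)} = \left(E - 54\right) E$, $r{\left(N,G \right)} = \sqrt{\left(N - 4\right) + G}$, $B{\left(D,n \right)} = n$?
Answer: $-22911 + \sqrt{-551 + 2 i \sqrt{39}} \approx -22911.0 + 23.475 i$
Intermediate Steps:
$r{\left(N,G \right)} = \sqrt{-4 + G + N}$ ($r{\left(N,G \right)} = \sqrt{\left(-4 + N\right) + G} = \sqrt{-4 + G + N}$)
$O{\left(M,E \right)} = E \left(-54 + E\right)$ ($O{\left(M,E \right)} = \left(-54 + E\right) E = E \left(-54 + E\right)$)
$W{\left(q \right)} = -78 + \sqrt{-9 + q}$ ($W{\left(q \right)} = \sqrt{-4 + q - 5} - 78 = \sqrt{-9 + q} - 78 = -78 + \sqrt{-9 + q}$)
$L = \sqrt{-551 + 2 i \sqrt{39}}$ ($L = \sqrt{43 \left(-54 + 43\right) - \left(78 - \sqrt{-9 - 147}\right)} = \sqrt{43 \left(-11\right) - \left(78 - \sqrt{-156}\right)} = \sqrt{-473 - \left(78 - 2 i \sqrt{39}\right)} = \sqrt{-551 + 2 i \sqrt{39}} \approx 0.266 + 23.475 i$)
$L - 22911 = \sqrt{-551 + 2 i \sqrt{39}} - 22911 = -22911 + \sqrt{-551 + 2 i \sqrt{39}}$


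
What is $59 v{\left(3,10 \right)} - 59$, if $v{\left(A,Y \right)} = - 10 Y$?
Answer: $-5959$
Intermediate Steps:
$59 v{\left(3,10 \right)} - 59 = 59 \left(\left(-10\right) 10\right) - 59 = 59 \left(-100\right) - 59 = -5900 - 59 = -5959$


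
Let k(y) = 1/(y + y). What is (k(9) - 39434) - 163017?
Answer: -3644117/18 ≈ -2.0245e+5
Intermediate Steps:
k(y) = 1/(2*y)
(k(9) - 39434) - 163017 = ((½)/9 - 39434) - 163017 = ((½)*(⅑) - 39434) - 163017 = (1/18 - 39434) - 163017 = -709811/18 - 163017 = -3644117/18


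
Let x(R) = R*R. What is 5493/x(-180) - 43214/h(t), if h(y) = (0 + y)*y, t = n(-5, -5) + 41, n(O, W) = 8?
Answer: -462314969/25930800 ≈ -17.829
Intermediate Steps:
x(R) = R²
t = 49 (t = 8 + 41 = 49)
h(y) = y² (h(y) = y*y = y²)
5493/x(-180) - 43214/h(t) = 5493/((-180)²) - 43214/(49²) = 5493/32400 - 43214/2401 = 5493*(1/32400) - 43214*1/2401 = 1831/10800 - 43214/2401 = -462314969/25930800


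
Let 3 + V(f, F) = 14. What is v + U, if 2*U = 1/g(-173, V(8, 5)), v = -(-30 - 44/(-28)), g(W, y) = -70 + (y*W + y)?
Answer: 780869/27468 ≈ 28.428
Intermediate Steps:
V(f, F) = 11 (V(f, F) = -3 + 14 = 11)
g(W, y) = -70 + y + W*y (g(W, y) = -70 + (W*y + y) = -70 + (y + W*y) = -70 + y + W*y)
v = 199/7 (v = -(-30 - 1/28*(-44)) = -(-30 + 11/7) = -1*(-199/7) = 199/7 ≈ 28.429)
U = -1/3924 (U = 1/(2*(-70 + 11 - 173*11)) = 1/(2*(-70 + 11 - 1903)) = (½)/(-1962) = (½)*(-1/1962) = -1/3924 ≈ -0.00025484)
v + U = 199/7 - 1/3924 = 780869/27468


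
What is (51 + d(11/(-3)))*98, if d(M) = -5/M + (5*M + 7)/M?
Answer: 59780/11 ≈ 5434.5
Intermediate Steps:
d(M) = -5/M + (7 + 5*M)/M
(51 + d(11/(-3)))*98 = (51 + (5 + 2/((11/(-3)))))*98 = (51 + (5 + 2/((11*(-⅓)))))*98 = (51 + (5 + 2/(-11/3)))*98 = (51 + (5 + 2*(-3/11)))*98 = (51 + (5 - 6/11))*98 = (51 + 49/11)*98 = (610/11)*98 = 59780/11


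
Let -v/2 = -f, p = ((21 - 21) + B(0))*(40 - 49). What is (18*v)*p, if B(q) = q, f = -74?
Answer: 0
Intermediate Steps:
p = 0 (p = ((21 - 21) + 0)*(40 - 49) = (0 + 0)*(-9) = 0*(-9) = 0)
v = -148 (v = -(-2)*(-74) = -2*74 = -148)
(18*v)*p = (18*(-148))*0 = -2664*0 = 0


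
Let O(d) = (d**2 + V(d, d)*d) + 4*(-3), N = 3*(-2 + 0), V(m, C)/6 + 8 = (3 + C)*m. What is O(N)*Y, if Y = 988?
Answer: -331968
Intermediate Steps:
V(m, C) = -48 + 6*m*(3 + C) (V(m, C) = -48 + 6*((3 + C)*m) = -48 + 6*(m*(3 + C)) = -48 + 6*m*(3 + C))
N = -6 (N = 3*(-2) = -6)
O(d) = -12 + d**2 + d*(-48 + 6*d**2 + 18*d) (O(d) = (d**2 + (-48 + 18*d + 6*d*d)*d) + 4*(-3) = (d**2 + (-48 + 18*d + 6*d**2)*d) - 12 = (d**2 + (-48 + 6*d**2 + 18*d)*d) - 12 = (d**2 + d*(-48 + 6*d**2 + 18*d)) - 12 = -12 + d**2 + d*(-48 + 6*d**2 + 18*d))
O(N)*Y = (-12 - 48*(-6) + 6*(-6)**3 + 19*(-6)**2)*988 = (-12 + 288 + 6*(-216) + 19*36)*988 = (-12 + 288 - 1296 + 684)*988 = -336*988 = -331968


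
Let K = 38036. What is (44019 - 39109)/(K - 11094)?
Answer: 2455/13471 ≈ 0.18224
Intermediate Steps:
(44019 - 39109)/(K - 11094) = (44019 - 39109)/(38036 - 11094) = 4910/26942 = 4910*(1/26942) = 2455/13471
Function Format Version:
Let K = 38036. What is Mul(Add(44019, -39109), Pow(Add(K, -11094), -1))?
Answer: Rational(2455, 13471) ≈ 0.18224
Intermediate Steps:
Mul(Add(44019, -39109), Pow(Add(K, -11094), -1)) = Mul(Add(44019, -39109), Pow(Add(38036, -11094), -1)) = Mul(4910, Pow(26942, -1)) = Mul(4910, Rational(1, 26942)) = Rational(2455, 13471)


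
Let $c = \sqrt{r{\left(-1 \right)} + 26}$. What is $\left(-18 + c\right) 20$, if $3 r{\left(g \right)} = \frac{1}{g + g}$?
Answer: $-360 + \frac{10 \sqrt{930}}{3} \approx -258.35$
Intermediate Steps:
$r{\left(g \right)} = \frac{1}{6 g}$ ($r{\left(g \right)} = \frac{1}{3 \left(g + g\right)} = \frac{1}{3 \cdot 2 g} = \frac{\frac{1}{2} \frac{1}{g}}{3} = \frac{1}{6 g}$)
$c = \frac{\sqrt{930}}{6}$ ($c = \sqrt{\frac{1}{6 \left(-1\right)} + 26} = \sqrt{\frac{1}{6} \left(-1\right) + 26} = \sqrt{- \frac{1}{6} + 26} = \sqrt{\frac{155}{6}} = \frac{\sqrt{930}}{6} \approx 5.0826$)
$\left(-18 + c\right) 20 = \left(-18 + \frac{\sqrt{930}}{6}\right) 20 = -360 + \frac{10 \sqrt{930}}{3}$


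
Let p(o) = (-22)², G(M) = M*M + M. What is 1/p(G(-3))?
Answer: 1/484 ≈ 0.0020661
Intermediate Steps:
G(M) = M + M² (G(M) = M² + M = M + M²)
p(o) = 484
1/p(G(-3)) = 1/484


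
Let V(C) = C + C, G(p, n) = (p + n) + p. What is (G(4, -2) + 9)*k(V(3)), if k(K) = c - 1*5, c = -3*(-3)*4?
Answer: 465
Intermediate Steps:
G(p, n) = n + 2*p (G(p, n) = (n + p) + p = n + 2*p)
c = 36 (c = 9*4 = 36)
V(C) = 2*C
k(K) = 31 (k(K) = 36 - 1*5 = 36 - 5 = 31)
(G(4, -2) + 9)*k(V(3)) = ((-2 + 2*4) + 9)*31 = ((-2 + 8) + 9)*31 = (6 + 9)*31 = 15*31 = 465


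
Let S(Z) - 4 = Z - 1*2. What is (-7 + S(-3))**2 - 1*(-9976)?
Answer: 10040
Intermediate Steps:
S(Z) = 2 + Z (S(Z) = 4 + (Z - 1*2) = 4 + (Z - 2) = 4 + (-2 + Z) = 2 + Z)
(-7 + S(-3))**2 - 1*(-9976) = (-7 + (2 - 3))**2 - 1*(-9976) = (-7 - 1)**2 + 9976 = (-8)**2 + 9976 = 64 + 9976 = 10040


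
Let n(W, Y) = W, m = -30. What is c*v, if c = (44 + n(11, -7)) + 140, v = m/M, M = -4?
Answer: 2925/2 ≈ 1462.5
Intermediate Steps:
v = 15/2 (v = -30/(-4) = -30*(-¼) = 15/2 ≈ 7.5000)
c = 195 (c = (44 + 11) + 140 = 55 + 140 = 195)
c*v = 195*(15/2) = 2925/2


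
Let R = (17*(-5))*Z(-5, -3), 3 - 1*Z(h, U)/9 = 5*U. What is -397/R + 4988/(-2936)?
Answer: -4219948/2526795 ≈ -1.6701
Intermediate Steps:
Z(h, U) = 27 - 45*U
R = -13770 (R = (17*(-5))*(27 - 45*(-3)) = -85*(27 + 135) = -85*162 = -13770)
-397/R + 4988/(-2936) = -397/(-13770) + 4988/(-2936) = -397*(-1/13770) + 4988*(-1/2936) = 397/13770 - 1247/734 = -4219948/2526795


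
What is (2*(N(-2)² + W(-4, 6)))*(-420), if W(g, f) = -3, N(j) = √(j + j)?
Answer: 5880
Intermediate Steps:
N(j) = √2*√j (N(j) = √(2*j) = √2*√j)
(2*(N(-2)² + W(-4, 6)))*(-420) = (2*((√2*√(-2))² - 3))*(-420) = (2*((√2*(I*√2))² - 3))*(-420) = (2*((2*I)² - 3))*(-420) = (2*(-4 - 3))*(-420) = (2*(-7))*(-420) = -14*(-420) = 5880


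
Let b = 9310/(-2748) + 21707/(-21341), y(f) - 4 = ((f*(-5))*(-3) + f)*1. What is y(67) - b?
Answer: 31680214357/29322534 ≈ 1080.4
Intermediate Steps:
y(f) = 4 + 16*f (y(f) = 4 + ((f*(-5))*(-3) + f)*1 = 4 + (-5*f*(-3) + f)*1 = 4 + (15*f + f)*1 = 4 + (16*f)*1 = 4 + 16*f)
b = -129167773/29322534 (b = 9310*(-1/2748) + 21707*(-1/21341) = -4655/1374 - 21707/21341 = -129167773/29322534 ≈ -4.4051)
y(67) - b = (4 + 16*67) - 1*(-129167773/29322534) = (4 + 1072) + 129167773/29322534 = 1076 + 129167773/29322534 = 31680214357/29322534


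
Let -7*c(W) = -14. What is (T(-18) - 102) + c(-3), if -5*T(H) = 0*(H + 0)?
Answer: -100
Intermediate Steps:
T(H) = 0 (T(H) = -0*(H + 0) = -0*H = -1/5*0 = 0)
c(W) = 2 (c(W) = -1/7*(-14) = 2)
(T(-18) - 102) + c(-3) = (0 - 102) + 2 = -102 + 2 = -100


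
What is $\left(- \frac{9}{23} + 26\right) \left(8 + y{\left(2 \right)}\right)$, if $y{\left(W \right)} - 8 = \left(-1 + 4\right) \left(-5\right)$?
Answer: $\frac{589}{23} \approx 25.609$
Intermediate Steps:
$y{\left(W \right)} = -7$ ($y{\left(W \right)} = 8 + \left(-1 + 4\right) \left(-5\right) = 8 + 3 \left(-5\right) = 8 - 15 = -7$)
$\left(- \frac{9}{23} + 26\right) \left(8 + y{\left(2 \right)}\right) = \left(- \frac{9}{23} + 26\right) \left(8 - 7\right) = \left(\left(-9\right) \frac{1}{23} + 26\right) 1 = \left(- \frac{9}{23} + 26\right) 1 = \frac{589}{23} \cdot 1 = \frac{589}{23}$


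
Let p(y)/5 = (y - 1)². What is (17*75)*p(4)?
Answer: 57375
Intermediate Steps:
p(y) = 5*(-1 + y)² (p(y) = 5*(y - 1)² = 5*(-1 + y)²)
(17*75)*p(4) = (17*75)*(5*(-1 + 4)²) = 1275*(5*3²) = 1275*(5*9) = 1275*45 = 57375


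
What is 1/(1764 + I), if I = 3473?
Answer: 1/5237 ≈ 0.00019095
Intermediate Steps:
1/(1764 + I) = 1/(1764 + 3473) = 1/5237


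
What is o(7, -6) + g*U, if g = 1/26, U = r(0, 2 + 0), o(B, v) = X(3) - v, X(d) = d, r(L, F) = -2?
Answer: 116/13 ≈ 8.9231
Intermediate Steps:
o(B, v) = 3 - v
U = -2
g = 1/26 ≈ 0.038462
o(7, -6) + g*U = (3 - 1*(-6)) + (1/26)*(-2) = (3 + 6) - 1/13 = 9 - 1/13 = 116/13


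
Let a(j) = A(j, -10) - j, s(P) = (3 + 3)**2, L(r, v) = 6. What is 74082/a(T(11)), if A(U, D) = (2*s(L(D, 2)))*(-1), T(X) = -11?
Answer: -74082/61 ≈ -1214.5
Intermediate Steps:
s(P) = 36 (s(P) = 6**2 = 36)
A(U, D) = -72 (A(U, D) = (2*36)*(-1) = 72*(-1) = -72)
a(j) = -72 - j
74082/a(T(11)) = 74082/(-72 - 1*(-11)) = 74082/(-72 + 11) = 74082/(-61) = 74082*(-1/61) = -74082/61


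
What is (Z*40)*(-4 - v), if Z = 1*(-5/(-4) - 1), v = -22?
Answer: 180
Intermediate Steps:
Z = ¼ (Z = 1*(-5*(-¼) - 1) = 1*(5/4 - 1) = 1*(¼) = ¼ ≈ 0.25000)
(Z*40)*(-4 - v) = ((¼)*40)*(-4 - 1*(-22)) = 10*(-4 + 22) = 10*18 = 180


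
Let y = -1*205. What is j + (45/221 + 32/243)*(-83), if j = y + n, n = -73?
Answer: -16424015/53703 ≈ -305.83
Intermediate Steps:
y = -205
j = -278 (j = -205 - 73 = -278)
j + (45/221 + 32/243)*(-83) = -278 + (45/221 + 32/243)*(-83) = -278 + (18007/53703)*(-83) = -278 - 1494581/53703 = -16424015/53703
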